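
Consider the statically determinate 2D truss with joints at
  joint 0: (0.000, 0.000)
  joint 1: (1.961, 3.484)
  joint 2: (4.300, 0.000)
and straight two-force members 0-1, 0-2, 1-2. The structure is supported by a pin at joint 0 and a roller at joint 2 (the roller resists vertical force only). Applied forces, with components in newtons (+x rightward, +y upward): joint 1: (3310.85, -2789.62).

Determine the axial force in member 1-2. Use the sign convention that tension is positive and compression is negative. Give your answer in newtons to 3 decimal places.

-4763.333

N=3 nodes, M=3 members, R=3 reactions → 2N=6, M+R=6
member 0 (0-1): L=3.9980, (cx,cy)=(0.4905,0.8714)
member 1 (0-2): L=4.3000, (cx,cy)=(1.0000,0.0000)
member 2 (1-2): L=4.1963, (cx,cy)=(0.5574,-0.8302)
solve A·x = −loads:
  F[0-1] = +1337.0196 N (tension)
  F[0-2] = +2655.0436 N (tension)
  F[1-2] = -4763.3332 N (compression)
  Rx@0 = -3310.8500 N
  Ry@0 = -1165.1349 N
  Ry@2 = +3954.7549 N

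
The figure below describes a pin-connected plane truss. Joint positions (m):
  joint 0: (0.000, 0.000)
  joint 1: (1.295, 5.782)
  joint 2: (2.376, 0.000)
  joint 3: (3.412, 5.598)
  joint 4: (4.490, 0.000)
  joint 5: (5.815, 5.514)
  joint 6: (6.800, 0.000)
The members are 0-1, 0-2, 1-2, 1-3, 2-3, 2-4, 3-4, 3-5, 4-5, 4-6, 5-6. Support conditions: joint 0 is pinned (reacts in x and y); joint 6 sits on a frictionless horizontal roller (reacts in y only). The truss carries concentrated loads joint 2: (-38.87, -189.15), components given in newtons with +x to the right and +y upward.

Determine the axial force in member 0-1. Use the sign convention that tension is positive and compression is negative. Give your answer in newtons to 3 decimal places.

N=7 nodes, M=11 members, R=3 reactions → 2N=14, M+R=14
member 0 (0-1): L=5.9252, (cx,cy)=(0.2186,0.9758)
member 1 (0-2): L=2.3760, (cx,cy)=(1.0000,0.0000)
member 2 (1-2): L=5.8822, (cx,cy)=(0.1838,-0.9830)
member 3 (1-3): L=2.1250, (cx,cy)=(0.9962,-0.0866)
member 4 (2-3): L=5.6931, (cx,cy)=(0.1820,0.9833)
member 5 (2-4): L=2.1140, (cx,cy)=(1.0000,0.0000)
member 6 (3-4): L=5.7008, (cx,cy)=(0.1891,-0.9820)
member 7 (3-5): L=2.4045, (cx,cy)=(0.9994,-0.0349)
member 8 (4-5): L=5.6710, (cx,cy)=(0.2336,0.9723)
member 9 (4-6): L=2.3100, (cx,cy)=(1.0000,0.0000)
member 10 (5-6): L=5.6013, (cx,cy)=(0.1759,-0.9844)
solve A·x = −loads:
  F[0-1] = -126.1075 N (compression)
  F[0-2] = -11.3084 N (compression)
  F[1-2] = +129.7362 N (tension)
  F[1-3] = -51.5977 N (compression)
  F[2-3] = +62.6698 N (tension)
  F[2-4] = +39.9995 N (tension)
  F[3-4] = -66.3281 N (compression)
  F[3-5] = -27.4740 N (compression)
  F[4-5] = +66.9855 N (tension)
  F[4-6] = +11.8063 N (tension)
  F[5-6] = -67.1375 N (compression)
  Rx@0 = +38.8700 N
  Ry@0 = +123.0588 N
  Ry@6 = +66.0912 N

-126.107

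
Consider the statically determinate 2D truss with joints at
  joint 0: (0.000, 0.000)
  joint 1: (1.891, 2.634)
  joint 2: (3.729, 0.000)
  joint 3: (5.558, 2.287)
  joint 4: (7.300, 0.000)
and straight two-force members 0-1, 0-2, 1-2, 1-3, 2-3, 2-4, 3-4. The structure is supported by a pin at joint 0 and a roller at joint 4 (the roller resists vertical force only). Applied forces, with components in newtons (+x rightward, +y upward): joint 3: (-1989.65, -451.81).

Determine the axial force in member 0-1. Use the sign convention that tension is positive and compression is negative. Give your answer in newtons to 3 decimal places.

N=5 nodes, M=7 members, R=3 reactions → 2N=10, M+R=10
member 0 (0-1): L=3.2425, (cx,cy)=(0.5832,0.8123)
member 1 (0-2): L=3.7290, (cx,cy)=(1.0000,0.0000)
member 2 (1-2): L=3.2119, (cx,cy)=(0.5722,-0.8201)
member 3 (1-3): L=3.6834, (cx,cy)=(0.9956,-0.0942)
member 4 (2-3): L=2.9284, (cx,cy)=(0.6246,0.7810)
member 5 (2-4): L=3.5710, (cx,cy)=(1.0000,0.0000)
member 6 (3-4): L=2.8749, (cx,cy)=(0.6059,-0.7955)
solve A·x = −loads:
  F[0-1] = -900.0576 N (compression)
  F[0-2] = -1464.7444 N (compression)
  F[1-2] = +1019.4408 N (tension)
  F[1-3] = -1113.2313 N (compression)
  F[2-3] = -1070.4940 N (compression)
  F[2-4] = -212.7710 N (compression)
  F[3-4] = +351.1430 N (tension)
  Rx@0 = +1989.6500 N
  Ry@0 = +731.1483 N
  Ry@4 = -279.3383 N

-900.058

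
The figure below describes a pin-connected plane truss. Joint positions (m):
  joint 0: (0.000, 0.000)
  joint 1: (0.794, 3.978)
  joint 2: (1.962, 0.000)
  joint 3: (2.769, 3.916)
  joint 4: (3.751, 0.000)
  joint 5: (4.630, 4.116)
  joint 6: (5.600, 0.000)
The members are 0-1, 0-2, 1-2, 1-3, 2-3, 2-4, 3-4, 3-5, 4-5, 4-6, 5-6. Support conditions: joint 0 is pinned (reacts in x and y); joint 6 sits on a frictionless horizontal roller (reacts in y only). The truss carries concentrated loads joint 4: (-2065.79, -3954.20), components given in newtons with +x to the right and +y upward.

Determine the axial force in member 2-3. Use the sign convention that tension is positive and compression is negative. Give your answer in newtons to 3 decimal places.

-1353.858

N=7 nodes, M=11 members, R=3 reactions → 2N=14, M+R=14
member 0 (0-1): L=4.0565, (cx,cy)=(0.1957,0.9807)
member 1 (0-2): L=1.9620, (cx,cy)=(1.0000,0.0000)
member 2 (1-2): L=4.1459, (cx,cy)=(0.2817,-0.9595)
member 3 (1-3): L=1.9760, (cx,cy)=(0.9995,-0.0314)
member 4 (2-3): L=3.9983, (cx,cy)=(0.2018,0.9794)
member 5 (2-4): L=1.7890, (cx,cy)=(1.0000,0.0000)
member 6 (3-4): L=4.0372, (cx,cy)=(0.2432,-0.9700)
member 7 (3-5): L=1.8717, (cx,cy)=(0.9943,0.1069)
member 8 (4-5): L=4.2088, (cx,cy)=(0.2088,0.9779)
member 9 (4-6): L=1.8490, (cx,cy)=(1.0000,0.0000)
member 10 (5-6): L=4.2288, (cx,cy)=(0.2294,-0.9733)
solve A·x = −loads:
  F[0-1] = -1331.3450 N (compression)
  F[0-2] = -1805.1967 N (compression)
  F[1-2] = +1381.9702 N (tension)
  F[1-3] = -650.2453 N (compression)
  F[2-3] = -1353.8582 N (compression)
  F[2-4] = -1142.6070 N (compression)
  F[3-4] = +1211.0925 N (tension)
  F[3-5] = -1224.7751 N (compression)
  F[4-5] = +2842.1544 N (tension)
  F[4-6] = +624.1860 N (tension)
  F[5-6] = -2721.1637 N (compression)
  Rx@0 = +2065.7900 N
  Ry@0 = +1305.5921 N
  Ry@6 = +2648.6079 N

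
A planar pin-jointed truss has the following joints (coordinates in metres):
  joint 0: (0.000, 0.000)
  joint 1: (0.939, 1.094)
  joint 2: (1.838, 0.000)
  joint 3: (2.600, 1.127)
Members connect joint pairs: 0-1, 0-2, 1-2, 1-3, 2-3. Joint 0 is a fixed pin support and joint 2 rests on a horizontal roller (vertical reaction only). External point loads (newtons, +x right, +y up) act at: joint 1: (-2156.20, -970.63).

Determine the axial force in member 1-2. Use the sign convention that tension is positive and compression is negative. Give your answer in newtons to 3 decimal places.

1019.308

N=4 nodes, M=5 members, R=3 reactions → 2N=8, M+R=8
member 0 (0-1): L=1.4417, (cx,cy)=(0.6513,0.7588)
member 1 (0-2): L=1.8380, (cx,cy)=(1.0000,0.0000)
member 2 (1-2): L=1.4160, (cx,cy)=(0.6349,-0.7726)
member 3 (1-3): L=1.6613, (cx,cy)=(0.9998,0.0199)
member 4 (2-3): L=1.3604, (cx,cy)=(0.5601,0.8284)
solve A·x = −loads:
  F[0-1] = -2316.9651 N (compression)
  F[0-2] = -647.1483 N (compression)
  F[1-2] = +1019.3077 N (tension)
  F[1-3] = -0.0000 N (compression)
  F[2-3] = -0.0000 N (compression)
  Rx@0 = +2156.2000 N
  Ry@0 = +1758.1497 N
  Ry@2 = -787.5197 N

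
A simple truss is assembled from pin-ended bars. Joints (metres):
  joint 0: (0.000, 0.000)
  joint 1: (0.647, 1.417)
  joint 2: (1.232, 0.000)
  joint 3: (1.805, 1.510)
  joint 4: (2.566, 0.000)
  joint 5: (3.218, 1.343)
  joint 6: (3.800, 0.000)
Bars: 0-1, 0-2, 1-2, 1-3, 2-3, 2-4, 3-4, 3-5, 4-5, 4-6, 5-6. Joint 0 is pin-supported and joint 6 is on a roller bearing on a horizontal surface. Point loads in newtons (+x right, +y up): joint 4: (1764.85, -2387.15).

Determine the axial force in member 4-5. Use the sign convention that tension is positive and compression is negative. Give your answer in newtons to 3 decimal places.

N=7 nodes, M=11 members, R=3 reactions → 2N=14, M+R=14
member 0 (0-1): L=1.5577, (cx,cy)=(0.4154,0.9097)
member 1 (0-2): L=1.2320, (cx,cy)=(1.0000,0.0000)
member 2 (1-2): L=1.5330, (cx,cy)=(0.3816,-0.9243)
member 3 (1-3): L=1.1617, (cx,cy)=(0.9968,0.0801)
member 4 (2-3): L=1.6151, (cx,cy)=(0.3548,0.9349)
member 5 (2-4): L=1.3340, (cx,cy)=(1.0000,0.0000)
member 6 (3-4): L=1.6909, (cx,cy)=(0.4501,-0.8930)
member 7 (3-5): L=1.4228, (cx,cy)=(0.9931,-0.1174)
member 8 (4-5): L=1.4929, (cx,cy)=(0.4367,0.8996)
member 9 (4-6): L=1.2340, (cx,cy)=(1.0000,0.0000)
member 10 (5-6): L=1.4637, (cx,cy)=(0.3976,-0.9175)
solve A·x = −loads:
  F[0-1] = -852.1801 N (compression)
  F[0-2] = +2118.8031 N (tension)
  F[1-2] = +781.9792 N (tension)
  F[1-3] = -654.4589 N (compression)
  F[2-3] = -773.0955 N (compression)
  F[2-4] = +2691.4910 N (tension)
  F[3-4] = +1053.4654 N (tension)
  F[3-5] = -1410.5024 N (compression)
  F[4-5] = +1607.8441 N (tension)
  F[4-6] = +698.5536 N (tension)
  F[5-6] = -1756.8080 N (compression)
  Rx@0 = -1764.8500 N
  Ry@0 = +775.1956 N
  Ry@6 = +1611.9544 N

1607.844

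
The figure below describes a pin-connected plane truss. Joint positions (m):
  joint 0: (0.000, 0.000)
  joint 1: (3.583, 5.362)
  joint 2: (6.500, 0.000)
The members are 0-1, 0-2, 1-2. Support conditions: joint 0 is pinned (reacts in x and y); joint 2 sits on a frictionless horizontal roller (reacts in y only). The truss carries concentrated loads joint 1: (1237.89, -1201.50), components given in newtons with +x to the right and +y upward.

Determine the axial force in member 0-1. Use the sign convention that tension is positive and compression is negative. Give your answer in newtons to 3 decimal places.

N=3 nodes, M=3 members, R=3 reactions → 2N=6, M+R=6
member 0 (0-1): L=6.4489, (cx,cy)=(0.5556,0.8315)
member 1 (0-2): L=6.5000, (cx,cy)=(1.0000,0.0000)
member 2 (1-2): L=6.1041, (cx,cy)=(0.4779,-0.8784)
solve A·x = −loads:
  F[0-1] = +579.6690 N (tension)
  F[0-2] = +915.8291 N (tension)
  F[1-2] = -1916.4568 N (compression)
  Rx@0 = -1237.8900 N
  Ry@0 = -481.9678 N
  Ry@2 = +1683.4678 N

579.669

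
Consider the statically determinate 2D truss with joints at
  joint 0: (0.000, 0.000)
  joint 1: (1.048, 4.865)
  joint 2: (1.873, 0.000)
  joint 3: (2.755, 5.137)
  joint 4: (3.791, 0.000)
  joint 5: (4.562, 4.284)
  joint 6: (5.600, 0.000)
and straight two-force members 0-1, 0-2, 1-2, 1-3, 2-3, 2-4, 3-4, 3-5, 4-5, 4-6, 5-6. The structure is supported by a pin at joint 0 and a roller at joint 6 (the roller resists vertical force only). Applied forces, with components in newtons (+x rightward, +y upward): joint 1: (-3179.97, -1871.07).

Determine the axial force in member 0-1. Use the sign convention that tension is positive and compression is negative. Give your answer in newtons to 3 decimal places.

N=7 nodes, M=11 members, R=3 reactions → 2N=14, M+R=14
member 0 (0-1): L=4.9766, (cx,cy)=(0.2106,0.9776)
member 1 (0-2): L=1.8730, (cx,cy)=(1.0000,0.0000)
member 2 (1-2): L=4.9345, (cx,cy)=(0.1672,-0.9859)
member 3 (1-3): L=1.7285, (cx,cy)=(0.9875,0.1574)
member 4 (2-3): L=5.2122, (cx,cy)=(0.1692,0.9856)
member 5 (2-4): L=1.9180, (cx,cy)=(1.0000,0.0000)
member 6 (3-4): L=5.2404, (cx,cy)=(0.1977,-0.9803)
member 7 (3-5): L=1.9982, (cx,cy)=(0.9043,-0.4269)
member 8 (4-5): L=4.3528, (cx,cy)=(0.1771,0.9842)
member 9 (4-6): L=1.8090, (cx,cy)=(1.0000,0.0000)
member 10 (5-6): L=4.4080, (cx,cy)=(0.2355,-0.9719)
solve A·x = −loads:
  F[0-1] = -4381.7709 N (compression)
  F[0-2] = -2257.2321 N (compression)
  F[1-2] = +2737.7172 N (tension)
  F[1-3] = +1822.2104 N (tension)
  F[2-3] = -2738.6783 N (compression)
  F[2-4] = -1336.0709 N (compression)
  F[3-4] = +2008.8636 N (tension)
  F[3-5] = +1038.2870 N (tension)
  F[4-5] = -2000.8535 N (compression)
  F[4-6] = -584.5272 N (compression)
  F[5-6] = +2482.2462 N (tension)
  Rx@0 = +3179.9700 N
  Ry@0 = +4283.5116 N
  Ry@6 = -2412.4416 N

-4381.771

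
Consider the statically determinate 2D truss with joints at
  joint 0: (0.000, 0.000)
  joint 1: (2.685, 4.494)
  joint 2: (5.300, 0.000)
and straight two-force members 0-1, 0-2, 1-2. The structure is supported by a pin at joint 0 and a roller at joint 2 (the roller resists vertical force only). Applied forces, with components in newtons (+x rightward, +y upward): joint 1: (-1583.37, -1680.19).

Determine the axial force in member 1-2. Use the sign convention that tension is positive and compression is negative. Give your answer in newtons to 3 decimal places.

N=3 nodes, M=3 members, R=3 reactions → 2N=6, M+R=6
member 0 (0-1): L=5.2350, (cx,cy)=(0.5129,0.8585)
member 1 (0-2): L=5.3000, (cx,cy)=(1.0000,0.0000)
member 2 (1-2): L=5.1994, (cx,cy)=(0.5029,-0.8643)
solve A·x = −loads:
  F[0-1] = -2529.6432 N (compression)
  F[0-2] = -285.9321 N (compression)
  F[1-2] = +568.5235 N (tension)
  Rx@0 = +1583.3700 N
  Ry@0 = +2171.5777 N
  Ry@2 = -491.3877 N

568.524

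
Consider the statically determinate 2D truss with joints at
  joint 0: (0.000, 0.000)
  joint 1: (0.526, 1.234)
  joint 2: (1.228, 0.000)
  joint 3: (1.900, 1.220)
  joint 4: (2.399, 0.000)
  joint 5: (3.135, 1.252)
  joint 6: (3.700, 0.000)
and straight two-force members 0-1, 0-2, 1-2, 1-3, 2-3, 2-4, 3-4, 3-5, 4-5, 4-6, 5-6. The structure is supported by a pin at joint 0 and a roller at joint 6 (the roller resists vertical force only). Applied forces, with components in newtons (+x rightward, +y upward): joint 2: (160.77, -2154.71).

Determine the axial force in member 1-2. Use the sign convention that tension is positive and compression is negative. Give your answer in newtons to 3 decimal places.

1673.112

N=7 nodes, M=11 members, R=3 reactions → 2N=14, M+R=14
member 0 (0-1): L=1.3414, (cx,cy)=(0.3921,0.9199)
member 1 (0-2): L=1.2280, (cx,cy)=(1.0000,0.0000)
member 2 (1-2): L=1.4197, (cx,cy)=(0.4945,-0.8692)
member 3 (1-3): L=1.3741, (cx,cy)=(0.9999,-0.0102)
member 4 (2-3): L=1.3928, (cx,cy)=(0.4825,0.8759)
member 5 (2-4): L=1.1710, (cx,cy)=(1.0000,0.0000)
member 6 (3-4): L=1.3181, (cx,cy)=(0.3786,-0.9256)
member 7 (3-5): L=1.2354, (cx,cy)=(0.9997,0.0259)
member 8 (4-5): L=1.4523, (cx,cy)=(0.5068,0.8621)
member 9 (4-6): L=1.3010, (cx,cy)=(1.0000,0.0000)
member 10 (5-6): L=1.3736, (cx,cy)=(0.4113,-0.9115)
solve A·x = −loads:
  F[0-1] = -1564.9055 N (compression)
  F[0-2] = +774.3994 N (tension)
  F[1-2] = +1673.1124 N (tension)
  F[1-3] = -1441.0068 N (compression)
  F[2-3] = +799.6789 N (tension)
  F[2-4] = +1055.1110 N (tension)
  F[3-4] = -793.7624 N (compression)
  F[3-5] = -754.8667 N (compression)
  F[4-5] = +852.2261 N (tension)
  F[4-6] = +322.7228 N (tension)
  F[5-6] = -784.5776 N (compression)
  Rx@0 = -160.7700 N
  Ry@0 = +1439.5792 N
  Ry@6 = +715.1308 N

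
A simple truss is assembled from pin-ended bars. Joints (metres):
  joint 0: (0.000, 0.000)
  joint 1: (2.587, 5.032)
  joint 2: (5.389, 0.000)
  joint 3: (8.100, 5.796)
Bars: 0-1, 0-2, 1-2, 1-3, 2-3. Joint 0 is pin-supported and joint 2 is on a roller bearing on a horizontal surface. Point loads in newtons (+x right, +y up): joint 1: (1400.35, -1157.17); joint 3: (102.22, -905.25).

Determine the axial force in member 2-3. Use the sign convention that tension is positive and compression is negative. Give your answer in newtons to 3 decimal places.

-1085.372

N=4 nodes, M=5 members, R=3 reactions → 2N=8, M+R=8
member 0 (0-1): L=5.6581, (cx,cy)=(0.4572,0.8894)
member 1 (0-2): L=5.3890, (cx,cy)=(1.0000,0.0000)
member 2 (1-2): L=5.7595, (cx,cy)=(0.4865,-0.8737)
member 3 (1-3): L=5.5657, (cx,cy)=(0.9905,0.1373)
member 4 (2-3): L=6.3987, (cx,cy)=(0.4237,0.9058)
solve A·x = −loads:
  F[0-1] = +1429.4133 N (tension)
  F[0-2] = +849.0076 N (tension)
  F[1-2] = -2690.3708 N (compression)
  F[1-3] = +567.4432 N (tension)
  F[2-3] = -1085.3724 N (compression)
  Rx@0 = -1502.5700 N
  Ry@0 = -1271.2508 N
  Ry@2 = +3333.6708 N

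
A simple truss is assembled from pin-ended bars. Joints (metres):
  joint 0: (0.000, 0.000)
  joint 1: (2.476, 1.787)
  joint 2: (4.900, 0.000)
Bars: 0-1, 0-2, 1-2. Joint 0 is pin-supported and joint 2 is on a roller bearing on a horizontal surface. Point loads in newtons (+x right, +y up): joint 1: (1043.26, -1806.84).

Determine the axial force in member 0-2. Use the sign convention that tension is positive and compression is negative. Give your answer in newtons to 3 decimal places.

N=3 nodes, M=3 members, R=3 reactions → 2N=6, M+R=6
member 0 (0-1): L=3.0535, (cx,cy)=(0.8109,0.5852)
member 1 (0-2): L=4.9000, (cx,cy)=(1.0000,0.0000)
member 2 (1-2): L=3.0115, (cx,cy)=(0.8049,-0.5934)
solve A·x = −loads:
  F[0-1] = -877.2011 N (compression)
  F[0-2] = +1754.5553 N (tension)
  F[1-2] = -2179.8049 N (compression)
  Rx@0 = -1043.2600 N
  Ry@0 = +513.3622 N
  Ry@2 = +1293.4778 N

1754.555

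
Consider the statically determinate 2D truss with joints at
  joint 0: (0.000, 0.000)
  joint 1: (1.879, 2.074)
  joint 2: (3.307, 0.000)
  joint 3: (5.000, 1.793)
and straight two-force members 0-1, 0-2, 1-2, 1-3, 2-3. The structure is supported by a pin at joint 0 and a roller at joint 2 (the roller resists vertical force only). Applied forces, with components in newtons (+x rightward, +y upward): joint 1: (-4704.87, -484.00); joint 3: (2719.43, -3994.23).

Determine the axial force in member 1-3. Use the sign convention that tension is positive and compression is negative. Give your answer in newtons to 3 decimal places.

N=4 nodes, M=5 members, R=3 reactions → 2N=8, M+R=8
member 0 (0-1): L=2.7986, (cx,cy)=(0.6714,0.7411)
member 1 (0-2): L=3.3070, (cx,cy)=(1.0000,0.0000)
member 2 (1-2): L=2.5181, (cx,cy)=(0.5671,-0.8236)
member 3 (1-3): L=3.1336, (cx,cy)=(0.9960,-0.0897)
member 4 (2-3): L=2.4660, (cx,cy)=(0.6865,0.7271)
solve A·x = −loads:
  F[0-1] = +485.2005 N (tension)
  F[0-2] = -2311.2080 N (compression)
  F[1-2] = -1678.1382 N (compression)
  F[1-3] = +6006.5115 N (tension)
  F[2-3] = -4752.6470 N (compression)
  Rx@0 = +1985.4400 N
  Ry@0 = -359.5757 N
  Ry@2 = +4837.8057 N

6006.511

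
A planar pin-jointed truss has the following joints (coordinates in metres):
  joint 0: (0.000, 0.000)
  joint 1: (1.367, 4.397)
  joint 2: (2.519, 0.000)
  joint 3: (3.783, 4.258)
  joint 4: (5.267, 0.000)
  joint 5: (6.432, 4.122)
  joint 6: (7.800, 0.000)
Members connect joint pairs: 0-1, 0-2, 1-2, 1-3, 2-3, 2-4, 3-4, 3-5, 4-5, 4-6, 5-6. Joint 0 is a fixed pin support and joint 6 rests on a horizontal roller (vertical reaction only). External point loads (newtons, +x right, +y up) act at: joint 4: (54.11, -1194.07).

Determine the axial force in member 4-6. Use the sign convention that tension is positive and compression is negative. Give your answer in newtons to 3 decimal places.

267.594

N=7 nodes, M=11 members, R=3 reactions → 2N=14, M+R=14
member 0 (0-1): L=4.6046, (cx,cy)=(0.2969,0.9549)
member 1 (0-2): L=2.5190, (cx,cy)=(1.0000,0.0000)
member 2 (1-2): L=4.5454, (cx,cy)=(0.2534,-0.9674)
member 3 (1-3): L=2.4200, (cx,cy)=(0.9983,-0.0574)
member 4 (2-3): L=4.4417, (cx,cy)=(0.2846,0.9587)
member 5 (2-4): L=2.7480, (cx,cy)=(1.0000,0.0000)
member 6 (3-4): L=4.5092, (cx,cy)=(0.3291,-0.9443)
member 7 (3-5): L=2.6525, (cx,cy)=(0.9987,-0.0513)
member 8 (4-5): L=4.2835, (cx,cy)=(0.2720,0.9623)
member 9 (4-6): L=2.5330, (cx,cy)=(1.0000,0.0000)
member 10 (5-6): L=4.3431, (cx,cy)=(0.3150,-0.9491)
solve A·x = −loads:
  F[0-1] = -406.0742 N (compression)
  F[0-2] = +174.6642 N (tension)
  F[1-2] = +414.2687 N (tension)
  F[1-3] = -225.9206 N (compression)
  F[2-3] = -418.0274 N (compression)
  F[2-4] = +398.6194 N (tension)
  F[3-4] = +437.1955 N (tension)
  F[3-5] = -489.0360 N (compression)
  F[4-5] = +811.8320 N (tension)
  F[4-6] = +267.5941 N (tension)
  F[5-6] = -849.5480 N (compression)
  Rx@0 = -54.1100 N
  Ry@0 = +387.7666 N
  Ry@6 = +806.3034 N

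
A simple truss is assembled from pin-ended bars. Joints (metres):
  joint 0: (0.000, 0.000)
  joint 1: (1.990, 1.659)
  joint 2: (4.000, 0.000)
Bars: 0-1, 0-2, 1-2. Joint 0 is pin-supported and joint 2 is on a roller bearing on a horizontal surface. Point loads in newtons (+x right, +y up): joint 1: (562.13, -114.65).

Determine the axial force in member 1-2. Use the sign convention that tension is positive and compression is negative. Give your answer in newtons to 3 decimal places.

-455.863

N=3 nodes, M=3 members, R=3 reactions → 2N=6, M+R=6
member 0 (0-1): L=2.5908, (cx,cy)=(0.7681,0.6403)
member 1 (0-2): L=4.0000, (cx,cy)=(1.0000,0.0000)
member 2 (1-2): L=2.6062, (cx,cy)=(0.7712,-0.6366)
solve A·x = −loads:
  F[0-1] = +274.1244 N (tension)
  F[0-2] = +351.5765 N (tension)
  F[1-2] = -455.8635 N (compression)
  Rx@0 = -562.1300 N
  Ry@0 = -175.5318 N
  Ry@2 = +290.1818 N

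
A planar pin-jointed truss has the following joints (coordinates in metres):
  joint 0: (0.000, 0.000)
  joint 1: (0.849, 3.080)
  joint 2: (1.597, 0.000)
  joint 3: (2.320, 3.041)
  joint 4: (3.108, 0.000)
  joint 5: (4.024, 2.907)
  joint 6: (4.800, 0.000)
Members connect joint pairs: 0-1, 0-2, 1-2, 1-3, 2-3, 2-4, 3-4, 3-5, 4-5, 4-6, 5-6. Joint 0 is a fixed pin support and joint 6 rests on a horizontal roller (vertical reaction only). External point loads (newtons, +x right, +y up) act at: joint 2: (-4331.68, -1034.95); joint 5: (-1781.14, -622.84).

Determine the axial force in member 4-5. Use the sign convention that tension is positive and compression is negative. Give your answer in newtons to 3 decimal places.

-993.110

N=7 nodes, M=11 members, R=3 reactions → 2N=14, M+R=14
member 0 (0-1): L=3.1949, (cx,cy)=(0.2657,0.9640)
member 1 (0-2): L=1.5970, (cx,cy)=(1.0000,0.0000)
member 2 (1-2): L=3.1695, (cx,cy)=(0.2360,-0.9718)
member 3 (1-3): L=1.4715, (cx,cy)=(0.9996,-0.0265)
member 4 (2-3): L=3.1258, (cx,cy)=(0.2313,0.9729)
member 5 (2-4): L=1.5110, (cx,cy)=(1.0000,0.0000)
member 6 (3-4): L=3.1414, (cx,cy)=(0.2508,-0.9680)
member 7 (3-5): L=1.7093, (cx,cy)=(0.9969,-0.0784)
member 8 (4-5): L=3.0479, (cx,cy)=(0.3005,0.9538)
member 9 (4-6): L=1.6920, (cx,cy)=(1.0000,0.0000)
member 10 (5-6): L=3.0088, (cx,cy)=(0.2579,-0.9662)
solve A·x = −loads:
  F[0-1] = -1939.7524 N (compression)
  F[0-2] = -5597.3533 N (compression)
  F[1-2] = +1950.9906 N (tension)
  F[1-3] = -976.2382 N (compression)
  F[2-3] = -884.9302 N (compression)
  F[2-4] = -600.5574 N (compression)
  F[3-4] = +978.4831 N (tension)
  F[3-5] = -1430.4284 N (compression)
  F[4-5] = -993.1100 N (compression)
  F[4-6] = -56.6501 N (compression)
  F[5-6] = +219.6499 N (tension)
  Rx@0 = +6112.8200 N
  Ry@0 = +1870.0089 N
  Ry@6 = -212.2189 N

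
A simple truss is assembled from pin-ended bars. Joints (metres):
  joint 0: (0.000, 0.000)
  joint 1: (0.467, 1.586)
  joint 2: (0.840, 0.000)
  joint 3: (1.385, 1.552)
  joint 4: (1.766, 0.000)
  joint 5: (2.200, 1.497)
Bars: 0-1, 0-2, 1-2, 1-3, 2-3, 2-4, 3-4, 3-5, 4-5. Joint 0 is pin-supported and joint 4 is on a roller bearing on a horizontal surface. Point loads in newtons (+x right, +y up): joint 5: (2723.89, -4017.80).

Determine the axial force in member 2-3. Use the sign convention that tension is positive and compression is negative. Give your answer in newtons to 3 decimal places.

3562.841

N=6 nodes, M=9 members, R=3 reactions → 2N=12, M+R=12
member 0 (0-1): L=1.6533, (cx,cy)=(0.2825,0.9593)
member 1 (0-2): L=0.8400, (cx,cy)=(1.0000,0.0000)
member 2 (1-2): L=1.6293, (cx,cy)=(0.2289,-0.9734)
member 3 (1-3): L=0.9186, (cx,cy)=(0.9993,-0.0370)
member 4 (2-3): L=1.6449, (cx,cy)=(0.3313,0.9435)
member 5 (2-4): L=0.9260, (cx,cy)=(1.0000,0.0000)
member 6 (3-4): L=1.5981, (cx,cy)=(0.2384,-0.9712)
member 7 (3-5): L=0.8169, (cx,cy)=(0.9977,-0.0673)
member 8 (4-5): L=1.5586, (cx,cy)=(0.2784,0.9605)
solve A·x = −loads:
  F[0-1] = +3436.2998 N (tension)
  F[0-2] = +1753.2692 N (tension)
  F[1-2] = -3453.3151 N (compression)
  F[1-3] = +1762.4189 N (tension)
  F[2-3] = +3562.8407 N (tension)
  F[2-4] = -217.7799 N (compression)
  F[3-4] = -3659.2791 N (compression)
  F[3-5] = +3822.7569 N (tension)
  F[4-5] = -3915.2505 N (compression)
  Rx@0 = -2723.8900 N
  Ry@0 = -3296.3695 N
  Ry@4 = +7314.1695 N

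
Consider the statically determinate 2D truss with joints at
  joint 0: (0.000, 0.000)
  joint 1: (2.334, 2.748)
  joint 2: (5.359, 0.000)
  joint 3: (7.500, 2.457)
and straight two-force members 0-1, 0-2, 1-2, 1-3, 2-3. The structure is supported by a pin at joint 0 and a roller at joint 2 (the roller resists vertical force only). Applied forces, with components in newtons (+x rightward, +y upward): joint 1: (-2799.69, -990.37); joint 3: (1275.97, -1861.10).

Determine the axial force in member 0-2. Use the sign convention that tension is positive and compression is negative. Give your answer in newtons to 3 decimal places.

N=4 nodes, M=5 members, R=3 reactions → 2N=8, M+R=8
member 0 (0-1): L=3.6054, (cx,cy)=(0.6474,0.7622)
member 1 (0-2): L=5.3590, (cx,cy)=(1.0000,0.0000)
member 2 (1-2): L=4.0868, (cx,cy)=(0.7402,-0.6724)
member 3 (1-3): L=5.1742, (cx,cy)=(0.9984,-0.0562)
member 4 (2-3): L=3.2589, (cx,cy)=(0.6570,0.7539)
solve A·x = −loads:
  F[0-1] = -873.9620 N (compression)
  F[0-2] = -957.9532 N (compression)
  F[1-2] = -713.6164 N (compression)
  F[1-3] = +2766.5091 N (tension)
  F[2-3] = -2262.1750 N (compression)
  Rx@0 = +1523.7200 N
  Ry@0 = +666.1213 N
  Ry@2 = +2185.3487 N

-957.953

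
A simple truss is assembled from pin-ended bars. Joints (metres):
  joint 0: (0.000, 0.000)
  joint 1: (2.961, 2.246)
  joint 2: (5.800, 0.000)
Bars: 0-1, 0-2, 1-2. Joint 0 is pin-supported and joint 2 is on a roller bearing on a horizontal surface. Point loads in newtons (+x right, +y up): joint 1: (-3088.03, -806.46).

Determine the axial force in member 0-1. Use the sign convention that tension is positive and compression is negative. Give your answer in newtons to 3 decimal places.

N=3 nodes, M=3 members, R=3 reactions → 2N=6, M+R=6
member 0 (0-1): L=3.7165, (cx,cy)=(0.7967,0.6043)
member 1 (0-2): L=5.8000, (cx,cy)=(1.0000,0.0000)
member 2 (1-2): L=3.6200, (cx,cy)=(0.7843,-0.6204)
solve A·x = −loads:
  F[0-1] = -2631.9008 N (compression)
  F[0-2] = -991.1235 N (compression)
  F[1-2] = +1263.7803 N (tension)
  Rx@0 = +3088.0300 N
  Ry@0 = +1590.5613 N
  Ry@2 = -784.1013 N

-2631.901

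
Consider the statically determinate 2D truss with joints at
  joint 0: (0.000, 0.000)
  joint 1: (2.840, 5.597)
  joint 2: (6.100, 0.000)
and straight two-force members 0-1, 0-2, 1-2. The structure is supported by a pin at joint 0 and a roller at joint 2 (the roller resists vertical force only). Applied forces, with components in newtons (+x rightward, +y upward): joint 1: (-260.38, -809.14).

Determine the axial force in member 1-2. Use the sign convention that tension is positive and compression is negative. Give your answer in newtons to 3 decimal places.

N=3 nodes, M=3 members, R=3 reactions → 2N=6, M+R=6
member 0 (0-1): L=6.2763, (cx,cy)=(0.4525,0.8918)
member 1 (0-2): L=6.1000, (cx,cy)=(1.0000,0.0000)
member 2 (1-2): L=6.4772, (cx,cy)=(0.5033,-0.8641)
solve A·x = −loads:
  F[0-1] = -752.8146 N (compression)
  F[0-2] = +80.2652 N (tension)
  F[1-2] = -159.4764 N (compression)
  Rx@0 = +260.3800 N
  Ry@0 = +671.3350 N
  Ry@2 = +137.8050 N

-159.476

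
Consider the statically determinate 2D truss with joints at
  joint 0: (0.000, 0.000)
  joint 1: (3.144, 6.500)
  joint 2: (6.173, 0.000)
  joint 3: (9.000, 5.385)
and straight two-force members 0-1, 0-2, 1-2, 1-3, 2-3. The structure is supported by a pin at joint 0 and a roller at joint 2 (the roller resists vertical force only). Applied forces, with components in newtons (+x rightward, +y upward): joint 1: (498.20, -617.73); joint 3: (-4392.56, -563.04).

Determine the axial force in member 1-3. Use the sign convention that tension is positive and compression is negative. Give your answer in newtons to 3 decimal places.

N=4 nodes, M=5 members, R=3 reactions → 2N=8, M+R=8
member 0 (0-1): L=7.2204, (cx,cy)=(0.4354,0.9002)
member 1 (0-2): L=6.1730, (cx,cy)=(1.0000,0.0000)
member 2 (1-2): L=7.1711, (cx,cy)=(0.4224,-0.9064)
member 3 (1-3): L=5.9612, (cx,cy)=(0.9824,-0.1870)
member 4 (2-3): L=6.0820, (cx,cy)=(0.4648,0.8854)
solve A·x = −loads:
  F[0-1] = -3724.0879 N (compression)
  F[0-2] = -2272.7782 N (compression)
  F[1-2] = +3799.5476 N (tension)
  F[1-3] = -3791.5844 N (compression)
  F[2-3] = -1436.8863 N (compression)
  Rx@0 = +3894.3600 N
  Ry@0 = +3352.5070 N
  Ry@2 = -2171.7370 N

-3791.584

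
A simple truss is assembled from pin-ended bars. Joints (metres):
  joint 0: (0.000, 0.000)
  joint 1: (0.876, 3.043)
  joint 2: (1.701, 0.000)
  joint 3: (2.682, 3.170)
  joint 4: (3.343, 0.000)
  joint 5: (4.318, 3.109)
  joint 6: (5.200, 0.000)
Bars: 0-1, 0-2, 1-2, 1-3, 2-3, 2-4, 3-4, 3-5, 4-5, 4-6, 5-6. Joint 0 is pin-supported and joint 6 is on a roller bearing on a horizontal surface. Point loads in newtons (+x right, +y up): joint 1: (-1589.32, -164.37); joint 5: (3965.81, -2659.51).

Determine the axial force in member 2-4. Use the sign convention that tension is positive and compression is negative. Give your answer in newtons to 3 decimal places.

N=7 nodes, M=11 members, R=3 reactions → 2N=14, M+R=14
member 0 (0-1): L=3.1666, (cx,cy)=(0.2766,0.9610)
member 1 (0-2): L=1.7010, (cx,cy)=(1.0000,0.0000)
member 2 (1-2): L=3.1529, (cx,cy)=(0.2617,-0.9652)
member 3 (1-3): L=1.8105, (cx,cy)=(0.9975,0.0701)
member 4 (2-3): L=3.3183, (cx,cy)=(0.2956,0.9553)
member 5 (2-4): L=1.6420, (cx,cy)=(1.0000,0.0000)
member 6 (3-4): L=3.2382, (cx,cy)=(0.2041,-0.9789)
member 7 (3-5): L=1.6371, (cx,cy)=(0.9993,-0.0373)
member 8 (4-5): L=3.2583, (cx,cy)=(0.2992,0.9542)
member 9 (4-6): L=1.8570, (cx,cy)=(1.0000,0.0000)
member 10 (5-6): L=3.2317, (cx,cy)=(0.2729,-0.9620)
solve A·x = −loads:
  F[0-1] = +887.9171 N (tension)
  F[0-2] = +2130.8573 N (tension)
  F[1-2] = -903.4531 N (compression)
  F[1-3] = +2076.4725 N (tension)
  F[2-3] = +912.7740 N (tension)
  F[2-4] = +1624.6081 N (tension)
  F[3-4] = -1137.5388 N (compression)
  F[3-5] = +2575.1924 N (tension)
  F[4-5] = +1167.0631 N (tension)
  F[4-6] = +1043.1785 N (tension)
  F[5-6] = -3822.2530 N (compression)
  Rx@0 = -2376.4900 N
  Ry@0 = -853.2652 N
  Ry@6 = +3677.1452 N

1624.608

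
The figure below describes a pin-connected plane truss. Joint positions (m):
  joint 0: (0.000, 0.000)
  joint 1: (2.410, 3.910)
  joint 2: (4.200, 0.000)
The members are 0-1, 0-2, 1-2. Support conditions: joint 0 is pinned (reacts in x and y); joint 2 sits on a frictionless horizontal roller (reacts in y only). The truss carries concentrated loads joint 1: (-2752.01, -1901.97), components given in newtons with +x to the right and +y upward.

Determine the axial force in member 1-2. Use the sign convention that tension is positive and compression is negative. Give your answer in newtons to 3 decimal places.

1617.404

N=3 nodes, M=3 members, R=3 reactions → 2N=6, M+R=6
member 0 (0-1): L=4.5931, (cx,cy)=(0.5247,0.8513)
member 1 (0-2): L=4.2000, (cx,cy)=(1.0000,0.0000)
member 2 (1-2): L=4.3003, (cx,cy)=(0.4163,-0.9092)
solve A·x = −loads:
  F[0-1] = -3961.7689 N (compression)
  F[0-2] = -673.2514 N (compression)
  F[1-2] = +1617.4040 N (tension)
  Rx@0 = +2752.0100 N
  Ry@0 = +3372.5918 N
  Ry@2 = -1470.6218 N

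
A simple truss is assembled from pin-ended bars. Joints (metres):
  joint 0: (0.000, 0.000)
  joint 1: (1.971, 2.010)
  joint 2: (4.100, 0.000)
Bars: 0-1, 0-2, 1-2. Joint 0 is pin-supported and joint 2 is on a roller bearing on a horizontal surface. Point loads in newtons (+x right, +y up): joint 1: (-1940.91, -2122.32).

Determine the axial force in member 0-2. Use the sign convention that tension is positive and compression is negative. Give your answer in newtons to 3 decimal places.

72.817

N=3 nodes, M=3 members, R=3 reactions → 2N=6, M+R=6
member 0 (0-1): L=2.8151, (cx,cy)=(0.7001,0.7140)
member 1 (0-2): L=4.1000, (cx,cy)=(1.0000,0.0000)
member 2 (1-2): L=2.9279, (cx,cy)=(0.7271,-0.6865)
solve A·x = −loads:
  F[0-1] = -2876.1535 N (compression)
  F[0-2] = +72.8173 N (tension)
  F[1-2] = -100.1426 N (compression)
  Rx@0 = +1940.9100 N
  Ry@0 = +2053.5728 N
  Ry@2 = +68.7472 N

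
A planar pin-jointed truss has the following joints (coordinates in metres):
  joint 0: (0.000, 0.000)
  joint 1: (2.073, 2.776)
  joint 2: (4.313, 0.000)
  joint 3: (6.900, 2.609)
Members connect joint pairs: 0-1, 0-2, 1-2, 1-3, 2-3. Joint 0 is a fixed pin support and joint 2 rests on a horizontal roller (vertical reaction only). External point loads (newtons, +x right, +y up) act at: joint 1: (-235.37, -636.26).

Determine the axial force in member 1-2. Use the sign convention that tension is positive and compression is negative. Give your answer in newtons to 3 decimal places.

-198.294

N=4 nodes, M=5 members, R=3 reactions → 2N=8, M+R=8
member 0 (0-1): L=3.4646, (cx,cy)=(0.5983,0.8012)
member 1 (0-2): L=4.3130, (cx,cy)=(1.0000,0.0000)
member 2 (1-2): L=3.5670, (cx,cy)=(0.6280,-0.7782)
member 3 (1-3): L=4.8299, (cx,cy)=(0.9994,-0.0346)
member 4 (2-3): L=3.6742, (cx,cy)=(0.7041,0.7101)
solve A·x = −loads:
  F[0-1] = -601.4895 N (compression)
  F[0-2] = +124.5229 N (tension)
  F[1-2] = -198.2939 N (compression)
  F[1-3] = +0.0000 N (tension)
  F[2-3] = -0.0000 N (compression)
  Rx@0 = +235.3700 N
  Ry@0 = +481.9405 N
  Ry@2 = +154.3195 N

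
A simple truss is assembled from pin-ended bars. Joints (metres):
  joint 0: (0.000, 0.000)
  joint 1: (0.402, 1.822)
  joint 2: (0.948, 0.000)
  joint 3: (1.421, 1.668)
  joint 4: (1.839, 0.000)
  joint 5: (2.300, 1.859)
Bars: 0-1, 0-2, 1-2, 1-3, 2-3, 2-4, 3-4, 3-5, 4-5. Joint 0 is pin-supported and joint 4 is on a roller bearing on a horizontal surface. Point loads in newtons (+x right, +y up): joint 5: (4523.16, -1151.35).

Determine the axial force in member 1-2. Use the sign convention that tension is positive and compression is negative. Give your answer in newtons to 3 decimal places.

N=6 nodes, M=9 members, R=3 reactions → 2N=12, M+R=12
member 0 (0-1): L=1.8658, (cx,cy)=(0.2155,0.9765)
member 1 (0-2): L=0.9480, (cx,cy)=(1.0000,0.0000)
member 2 (1-2): L=1.9021, (cx,cy)=(0.2871,-0.9579)
member 3 (1-3): L=1.0306, (cx,cy)=(0.9888,-0.1494)
member 4 (2-3): L=1.7338, (cx,cy)=(0.2728,0.9621)
member 5 (2-4): L=0.8910, (cx,cy)=(1.0000,0.0000)
member 6 (3-4): L=1.7196, (cx,cy)=(0.2431,-0.9700)
member 7 (3-5): L=0.8995, (cx,cy)=(0.9772,0.2123)
member 8 (4-5): L=1.9153, (cx,cy)=(0.2407,0.9706)
solve A·x = −loads:
  F[0-1] = +4977.8830 N (tension)
  F[0-2] = +3450.6514 N (tension)
  F[1-2] = -5492.5005 N (compression)
  F[1-3] = +2679.2599 N (tension)
  F[2-3] = +5468.7900 N (tension)
  F[2-4] = +382.0085 N (tension)
  F[3-4] = -3872.7336 N (compression)
  F[3-5] = +5201.1517 N (tension)
  F[4-5] = -2324.0731 N (compression)
  Rx@0 = -4523.1600 N
  Ry@0 = -4860.9716 N
  Ry@4 = +6012.3216 N

-5492.500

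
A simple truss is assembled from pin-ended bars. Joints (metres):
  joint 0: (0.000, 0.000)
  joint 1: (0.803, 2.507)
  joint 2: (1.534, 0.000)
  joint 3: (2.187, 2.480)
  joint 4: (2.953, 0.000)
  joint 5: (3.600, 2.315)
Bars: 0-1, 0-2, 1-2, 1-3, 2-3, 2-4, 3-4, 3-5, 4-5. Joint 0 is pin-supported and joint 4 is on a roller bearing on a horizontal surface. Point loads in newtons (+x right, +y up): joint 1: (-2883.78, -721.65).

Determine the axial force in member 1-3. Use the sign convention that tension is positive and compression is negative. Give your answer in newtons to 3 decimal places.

N=6 nodes, M=9 members, R=3 reactions → 2N=12, M+R=12
member 0 (0-1): L=2.6325, (cx,cy)=(0.3050,0.9523)
member 1 (0-2): L=1.5340, (cx,cy)=(1.0000,0.0000)
member 2 (1-2): L=2.6114, (cx,cy)=(0.2799,-0.9600)
member 3 (1-3): L=1.3843, (cx,cy)=(0.9998,-0.0195)
member 4 (2-3): L=2.5645, (cx,cy)=(0.2546,0.9670)
member 5 (2-4): L=1.4190, (cx,cy)=(1.0000,0.0000)
member 6 (3-4): L=2.5956, (cx,cy)=(0.2951,-0.9555)
member 7 (3-5): L=1.4226, (cx,cy)=(0.9933,-0.1160)
member 8 (4-5): L=2.4037, (cx,cy)=(0.2692,0.9631)
solve A·x = −loads:
  F[0-1] = -3122.4642 N (compression)
  F[0-2] = -1931.3110 N (compression)
  F[1-2] = +2319.7286 N (tension)
  F[1-3] = +1282.2015 N (tension)
  F[2-3] = -2302.8945 N (compression)
  F[2-4] = -695.5769 N (compression)
  F[3-4] = +2356.9736 N (tension)
  F[3-5] = -0.0000 N (tension)
  F[4-5] = +0.0000 N (tension)
  Rx@0 = +2883.7800 N
  Ry@0 = +2973.6485 N
  Ry@4 = -2251.9985 N

1282.201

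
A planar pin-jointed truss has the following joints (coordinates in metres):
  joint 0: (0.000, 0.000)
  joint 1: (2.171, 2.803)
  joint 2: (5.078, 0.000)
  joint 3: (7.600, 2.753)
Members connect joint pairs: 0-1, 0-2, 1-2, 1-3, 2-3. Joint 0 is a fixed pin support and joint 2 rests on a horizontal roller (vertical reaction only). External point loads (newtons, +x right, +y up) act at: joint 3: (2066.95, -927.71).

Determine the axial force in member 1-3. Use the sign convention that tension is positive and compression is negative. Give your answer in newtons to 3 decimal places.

N=4 nodes, M=5 members, R=3 reactions → 2N=8, M+R=8
member 0 (0-1): L=3.5454, (cx,cy)=(0.6123,0.7906)
member 1 (0-2): L=5.0780, (cx,cy)=(1.0000,0.0000)
member 2 (1-2): L=4.0382, (cx,cy)=(0.7199,-0.6941)
member 3 (1-3): L=5.4292, (cx,cy)=(1.0000,-0.0092)
member 4 (2-3): L=3.7336, (cx,cy)=(0.6755,0.7374)
solve A·x = −loads:
  F[0-1] = +2000.1757 N (tension)
  F[0-2] = +842.1661 N (tension)
  F[1-2] = -2316.5827 N (compression)
  F[1-3] = +2892.5366 N (tension)
  F[2-3] = -1222.0149 N (compression)
  Rx@0 = -2066.9500 N
  Ry@0 = -1581.3308 N
  Ry@2 = +2509.0408 N

2892.537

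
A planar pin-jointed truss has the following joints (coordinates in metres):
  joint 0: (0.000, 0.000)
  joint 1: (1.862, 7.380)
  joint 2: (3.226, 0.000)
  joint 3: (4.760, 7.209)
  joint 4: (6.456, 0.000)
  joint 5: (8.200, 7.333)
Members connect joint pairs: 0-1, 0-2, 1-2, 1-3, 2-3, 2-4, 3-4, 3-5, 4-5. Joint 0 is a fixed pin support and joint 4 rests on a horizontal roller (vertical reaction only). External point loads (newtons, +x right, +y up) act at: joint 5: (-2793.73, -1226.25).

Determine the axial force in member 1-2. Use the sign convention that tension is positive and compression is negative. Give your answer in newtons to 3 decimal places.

2965.484

N=6 nodes, M=9 members, R=3 reactions → 2N=12, M+R=12
member 0 (0-1): L=7.6113, (cx,cy)=(0.2446,0.9696)
member 1 (0-2): L=3.2260, (cx,cy)=(1.0000,0.0000)
member 2 (1-2): L=7.5050, (cx,cy)=(0.1817,-0.9833)
member 3 (1-3): L=2.9030, (cx,cy)=(0.9983,-0.0589)
member 4 (2-3): L=7.3704, (cx,cy)=(0.2081,0.9781)
member 5 (2-4): L=3.2300, (cx,cy)=(1.0000,0.0000)
member 6 (3-4): L=7.4058, (cx,cy)=(0.2290,-0.9734)
member 7 (3-5): L=3.4422, (cx,cy)=(0.9994,0.0360)
member 8 (4-5): L=7.5375, (cx,cy)=(0.2314,0.9729)
solve A·x = −loads:
  F[0-1] = -2931.0437 N (compression)
  F[0-2] = -2076.6877 N (compression)
  F[1-2] = +2965.4836 N (tension)
  F[1-3] = -1258.1909 N (compression)
  F[2-3] = -2981.3838 N (compression)
  F[2-4] = -917.2091 N (compression)
  F[3-4] = +2826.1176 N (tension)
  F[3-5] = -2525.3670 N (compression)
  F[4-5] = -1166.9440 N (compression)
  Rx@0 = +2793.7300 N
  Ry@0 = +2841.9830 N
  Ry@4 = -1615.7330 N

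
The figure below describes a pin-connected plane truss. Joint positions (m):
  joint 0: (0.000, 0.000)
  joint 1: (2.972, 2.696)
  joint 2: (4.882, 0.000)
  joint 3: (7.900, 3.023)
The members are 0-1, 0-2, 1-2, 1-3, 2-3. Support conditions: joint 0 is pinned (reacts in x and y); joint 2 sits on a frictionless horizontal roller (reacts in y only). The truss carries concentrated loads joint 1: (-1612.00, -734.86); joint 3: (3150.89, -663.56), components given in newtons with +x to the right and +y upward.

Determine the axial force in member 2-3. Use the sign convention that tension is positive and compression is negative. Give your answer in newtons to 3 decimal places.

N=4 nodes, M=5 members, R=3 reactions → 2N=8, M+R=8
member 0 (0-1): L=4.0126, (cx,cy)=(0.7407,0.6719)
member 1 (0-2): L=4.8820, (cx,cy)=(1.0000,0.0000)
member 2 (1-2): L=3.3040, (cx,cy)=(0.5781,-0.8160)
member 3 (1-3): L=4.9388, (cx,cy)=(0.9978,0.0662)
member 4 (2-3): L=4.2716, (cx,cy)=(0.7065,0.7077)
solve A·x = −loads:
  F[0-1] = +1761.5959 N (tension)
  F[0-2] = +234.1440 N (tension)
  F[1-2] = -2018.9905 N (compression)
  F[1-3] = +4092.8740 N (tension)
  F[2-3] = -1320.5591 N (compression)
  Rx@0 = -1538.8900 N
  Ry@0 = -1183.5784 N
  Ry@2 = +2581.9984 N

-1320.559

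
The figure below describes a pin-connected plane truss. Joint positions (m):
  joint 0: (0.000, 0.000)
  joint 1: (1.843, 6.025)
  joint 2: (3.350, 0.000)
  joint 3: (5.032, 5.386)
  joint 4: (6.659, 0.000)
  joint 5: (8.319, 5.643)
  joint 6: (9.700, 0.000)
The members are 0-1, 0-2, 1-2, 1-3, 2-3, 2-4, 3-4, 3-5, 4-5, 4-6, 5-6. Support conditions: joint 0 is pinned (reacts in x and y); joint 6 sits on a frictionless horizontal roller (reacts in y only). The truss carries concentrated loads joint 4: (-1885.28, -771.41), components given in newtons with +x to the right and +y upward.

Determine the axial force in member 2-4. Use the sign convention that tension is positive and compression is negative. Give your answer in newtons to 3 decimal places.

-1659.334

N=7 nodes, M=11 members, R=3 reactions → 2N=14, M+R=14
member 0 (0-1): L=6.3006, (cx,cy)=(0.2925,0.9563)
member 1 (0-2): L=3.3500, (cx,cy)=(1.0000,0.0000)
member 2 (1-2): L=6.2106, (cx,cy)=(0.2426,-0.9701)
member 3 (1-3): L=3.2524, (cx,cy)=(0.9805,-0.1965)
member 4 (2-3): L=5.6425, (cx,cy)=(0.2981,0.9545)
member 5 (2-4): L=3.3090, (cx,cy)=(1.0000,0.0000)
member 6 (3-4): L=5.6264, (cx,cy)=(0.2892,-0.9573)
member 7 (3-5): L=3.2970, (cx,cy)=(0.9970,0.0779)
member 8 (4-5): L=5.8821, (cx,cy)=(0.2822,0.9594)
member 9 (4-6): L=3.0410, (cx,cy)=(1.0000,0.0000)
member 10 (5-6): L=5.8095, (cx,cy)=(0.2377,-0.9713)
solve A·x = −loads:
  F[0-1] = -252.9026 N (compression)
  F[0-2] = -1811.3027 N (compression)
  F[1-2] = +278.5310 N (tension)
  F[1-3] = -144.3765 N (compression)
  F[2-3] = -283.0764 N (compression)
  F[2-4] = -1659.3342 N (compression)
  F[3-4] = +228.7766 N (tension)
  F[3-5] = -292.9934 N (compression)
  F[4-5] = +575.8132 N (tension)
  F[4-6] = +129.6003 N (tension)
  F[5-6] = -545.1968 N (compression)
  Rx@0 = +1885.2800 N
  Ry@0 = +241.8410 N
  Ry@6 = +529.5690 N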